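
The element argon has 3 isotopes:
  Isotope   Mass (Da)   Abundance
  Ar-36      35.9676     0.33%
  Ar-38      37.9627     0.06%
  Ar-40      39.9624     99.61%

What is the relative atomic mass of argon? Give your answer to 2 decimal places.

Weight each isotope mass by its fractional abundance: 0.0033 × 35.9676 + 0.0006 × 37.9627 + 0.9961 × 39.9624
= 0.11869 + 0.02278 + 39.80655 = 39.94802 Da

39.95 Da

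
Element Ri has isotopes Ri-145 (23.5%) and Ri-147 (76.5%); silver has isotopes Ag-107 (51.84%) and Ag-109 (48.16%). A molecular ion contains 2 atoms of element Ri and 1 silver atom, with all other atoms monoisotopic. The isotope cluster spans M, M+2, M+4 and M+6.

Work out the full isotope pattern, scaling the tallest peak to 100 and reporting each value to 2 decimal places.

Element Ri pattern (n=2): 0.055225 : 0.35955 : 0.585225
Silver pattern (n=1): 0.5184 : 0.4816
Convolve the two distributions (both contribute in 2-u steps):
  M: 0.055225×0.5184 = 0.028629
  M+2: 0.055225×0.4816 + 0.35955×0.5184 = 0.212987
  M+4: 0.35955×0.4816 + 0.585225×0.5184 = 0.476540
  M+6: 0.585225×0.4816 = 0.281844
Scale to base peak (0.476540) = 100: 6.01 : 44.69 : 100.00 : 59.14

6.01 : 44.69 : 100.00 : 59.14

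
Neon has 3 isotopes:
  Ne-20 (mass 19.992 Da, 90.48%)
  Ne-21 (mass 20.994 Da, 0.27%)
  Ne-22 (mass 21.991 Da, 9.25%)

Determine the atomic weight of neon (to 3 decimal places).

Average mass = Σ (abundance × isotope mass) = 0.9048 × 19.992 + 0.0027 × 20.994 + 0.0925 × 21.991
= 18.0888 + 0.0567 + 2.0342 = 20.1797 Da

20.180 Da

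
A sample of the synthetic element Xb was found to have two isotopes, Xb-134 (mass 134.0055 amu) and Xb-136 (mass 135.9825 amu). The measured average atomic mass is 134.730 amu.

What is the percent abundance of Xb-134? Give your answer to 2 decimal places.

Writing the weighted mean with unknown fraction x of Xb-134:
134.0055·x + 135.9825·(1 − x) = 134.730
(134.0055 − 135.9825)·x = 134.730 − 135.9825
x = -1.2525 / -1.9770 = 0.63354 → 63.35% Xb-134, 36.65% Xb-136.

63.35%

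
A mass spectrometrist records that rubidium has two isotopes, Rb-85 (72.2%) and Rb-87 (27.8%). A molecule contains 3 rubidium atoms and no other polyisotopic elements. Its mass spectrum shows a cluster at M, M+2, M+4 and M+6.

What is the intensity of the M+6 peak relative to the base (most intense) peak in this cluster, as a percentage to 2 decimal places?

4.94%

Binomial terms of (0.722 + 0.278)^3: M 0.3764, M+2 0.4348, M+4 0.1674, M+6 0.0215 → M+2 is the base peak.
P(M+2) = C(3,1) × 0.722^2 × 0.278^1 = 3 × 0.521284 × 0.2780 = 0.434751 (base)
P(M+6) = C(3,3) × 0.722^0 × 0.278^3 = 1 × 1.0000 × 0.02148495 = 0.021485
Relative intensity = 0.021485 / 0.434751 × 100 = 4.94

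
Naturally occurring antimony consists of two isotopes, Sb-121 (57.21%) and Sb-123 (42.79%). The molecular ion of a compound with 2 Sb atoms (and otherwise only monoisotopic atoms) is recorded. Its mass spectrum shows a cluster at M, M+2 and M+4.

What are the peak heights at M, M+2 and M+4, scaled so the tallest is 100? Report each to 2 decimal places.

Each Sb atom is independently Sb-121 (p = 0.5721) or Sb-123 (q = 0.4279); the cluster is the binomial expansion (p + q)^2.
P(M) = 0.5721^2 = 0.327298
P(M+2) = 2 × 0.5721^1 × 0.4279^1 = 0.489603
P(M+4) = 0.4279^2 = 0.183098
The M+2 peak is largest (0.489603); scaling to 100 gives 66.85 : 100.00 : 37.40.

66.85 : 100.00 : 37.40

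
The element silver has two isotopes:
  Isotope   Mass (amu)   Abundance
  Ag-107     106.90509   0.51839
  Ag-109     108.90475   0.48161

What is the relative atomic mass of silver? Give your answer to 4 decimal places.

107.8681 amu

Weight each isotope mass by its fractional abundance: 0.51839 × 106.90509 + 0.48161 × 108.90475
= 55.418530 + 52.449617 = 107.868147 amu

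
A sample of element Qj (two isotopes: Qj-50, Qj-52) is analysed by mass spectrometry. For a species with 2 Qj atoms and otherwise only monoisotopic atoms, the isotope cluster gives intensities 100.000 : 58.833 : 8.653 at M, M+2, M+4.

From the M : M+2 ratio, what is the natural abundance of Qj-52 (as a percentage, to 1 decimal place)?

If p is the fraction of Qj that is Qj-50, then I(M+2)/I(M) = [C(2,1)·p^1·(1−p)] / p^2 = 2·(1−p)/p = 58.833/100.000 = 0.5883
(1−p)/p = 0.5883/2 = 0.2942  ⇒  p = 1/(1 + 0.2942) = 0.7727
Qj-50: 77.3%, Qj-52: 22.7%.

22.7%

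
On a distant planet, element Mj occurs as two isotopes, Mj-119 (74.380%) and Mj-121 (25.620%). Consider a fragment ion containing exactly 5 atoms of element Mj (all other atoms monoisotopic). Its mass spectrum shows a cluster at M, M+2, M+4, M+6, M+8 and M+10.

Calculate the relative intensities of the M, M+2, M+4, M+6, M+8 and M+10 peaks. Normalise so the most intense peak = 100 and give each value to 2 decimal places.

Expanding (0.74380 + 0.25620)^5:
P(M) = 0.74380^5 = 0.227657
P(M+2) = 5 × 0.74380^4 × 0.25620^1 = 0.392079
P(M+4) = 10 × 0.74380^3 × 0.25620^2 = 0.270101
P(M+6) = 10 × 0.74380^2 × 0.25620^3 = 0.093036
P(M+8) = 5 × 0.74380^1 × 0.25620^4 = 0.016023
P(M+10) = 0.25620^5 = 0.001104
The M+2 peak is largest (0.392079); scaling to 100 gives 58.06 : 100.00 : 68.89 : 23.73 : 4.09 : 0.28.

58.06 : 100.00 : 68.89 : 23.73 : 4.09 : 0.28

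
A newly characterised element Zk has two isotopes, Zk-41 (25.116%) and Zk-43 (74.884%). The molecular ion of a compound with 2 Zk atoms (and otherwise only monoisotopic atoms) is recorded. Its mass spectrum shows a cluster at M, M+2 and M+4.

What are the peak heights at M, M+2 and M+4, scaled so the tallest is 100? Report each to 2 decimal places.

The 2 Zk atoms are independent, so intensities follow the terms of (0.25116 + 0.74884)^2.
P(M) = 0.25116^2 = 0.063081
P(M+2) = 2 × 0.25116^1 × 0.74884^1 = 0.376157
P(M+4) = 0.74884^2 = 0.560761
The M+4 peak is largest (0.560761); scaling to 100 gives 11.25 : 67.08 : 100.00.

11.25 : 67.08 : 100.00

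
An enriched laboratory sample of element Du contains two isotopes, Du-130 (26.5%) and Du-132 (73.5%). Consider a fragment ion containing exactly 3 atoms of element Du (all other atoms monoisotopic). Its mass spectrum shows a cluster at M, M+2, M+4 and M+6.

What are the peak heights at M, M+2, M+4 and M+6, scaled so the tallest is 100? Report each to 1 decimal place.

Each Du atom is independently Du-130 (p = 0.265) or Du-132 (q = 0.735); the cluster is the binomial expansion (p + q)^3.
P(M) = 0.265^3 = 0.018610
P(M+2) = 3 × 0.265^2 × 0.735^1 = 0.154846
P(M+4) = 3 × 0.265^1 × 0.735^2 = 0.429479
P(M+6) = 0.735^3 = 0.397065
The M+4 peak is largest (0.429479); scaling to 100 gives 4.3 : 36.1 : 100.0 : 92.5.

4.3 : 36.1 : 100.0 : 92.5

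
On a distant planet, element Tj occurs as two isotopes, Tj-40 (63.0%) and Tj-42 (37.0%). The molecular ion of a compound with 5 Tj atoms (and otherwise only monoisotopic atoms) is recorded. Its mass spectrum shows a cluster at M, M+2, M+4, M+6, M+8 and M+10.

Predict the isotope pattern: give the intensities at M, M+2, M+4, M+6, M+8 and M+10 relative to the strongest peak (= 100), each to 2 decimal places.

28.99 : 85.14 : 100.00 : 58.73 : 17.25 : 2.03

Expanding (0.630 + 0.370)^5:
P(M) = 0.630^5 = 0.099244
P(M+2) = 5 × 0.630^4 × 0.370^1 = 0.291430
P(M+4) = 10 × 0.630^3 × 0.370^2 = 0.342314
P(M+6) = 10 × 0.630^2 × 0.370^3 = 0.201042
P(M+8) = 5 × 0.630^1 × 0.370^4 = 0.059036
P(M+10) = 0.370^5 = 0.006934
The M+4 peak is largest (0.342314); scaling to 100 gives 28.99 : 85.14 : 100.00 : 58.73 : 17.25 : 2.03.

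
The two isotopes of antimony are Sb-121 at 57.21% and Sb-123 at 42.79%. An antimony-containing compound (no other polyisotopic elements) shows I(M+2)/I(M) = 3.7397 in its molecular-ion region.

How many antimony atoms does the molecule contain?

For n independent Sb atoms, I(M+2)/I(M) = n · (abundance Sb-123) / (abundance Sb-121) = n · 0.4279/0.5721.
n = 3.7397 × 0.5721/0.4279 = 5.00 ≈ 5

5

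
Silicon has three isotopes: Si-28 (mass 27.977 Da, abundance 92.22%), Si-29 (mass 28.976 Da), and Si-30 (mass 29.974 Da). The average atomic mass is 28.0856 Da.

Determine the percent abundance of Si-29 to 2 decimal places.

The remaining 7.78% is split between Si-29 (fraction x) and Si-30 (fraction 0.0778 − x).
Substituting: 28.976x + 29.974(0.0778 − x) = 2.2852106
(28.976 − 29.974)x = -0.0467666  ⇒  x = 0.04686, y = 0.03094
Si-29: 4.69%, Si-30: 3.09%.

4.69%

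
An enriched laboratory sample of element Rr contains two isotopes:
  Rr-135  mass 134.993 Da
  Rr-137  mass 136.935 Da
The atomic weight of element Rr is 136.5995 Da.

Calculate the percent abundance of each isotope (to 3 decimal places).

Rr-135: 17.276%, Rr-137: 82.724%

Writing the weighted mean with unknown fraction x of Rr-135:
134.993·x + 136.935·(1 − x) = 136.5995
(134.993 − 136.935)·x = 136.5995 − 136.935
x = -0.3355 / -1.942 = 0.17276 → 17.276% Rr-135, 82.724% Rr-137.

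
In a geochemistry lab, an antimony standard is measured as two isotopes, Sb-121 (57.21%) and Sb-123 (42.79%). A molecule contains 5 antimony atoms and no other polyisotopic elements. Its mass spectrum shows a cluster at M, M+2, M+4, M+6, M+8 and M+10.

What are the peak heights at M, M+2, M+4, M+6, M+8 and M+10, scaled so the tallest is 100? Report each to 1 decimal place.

17.9 : 66.8 : 100.0 : 74.8 : 28.0 : 4.2

The 5 Sb atoms are independent, so intensities follow the terms of (0.5721 + 0.4279)^5.
P(M) = 0.5721^5 = 0.061286
P(M+2) = 5 × 0.5721^4 × 0.4279^1 = 0.229192
P(M+4) = 10 × 0.5721^3 × 0.4279^2 = 0.342847
P(M+6) = 10 × 0.5721^2 × 0.4279^3 = 0.256431
P(M+8) = 5 × 0.5721^1 × 0.4279^4 = 0.095898
P(M+10) = 0.4279^5 = 0.014345
The M+4 peak is largest (0.342847); scaling to 100 gives 17.9 : 66.8 : 100.0 : 74.8 : 28.0 : 4.2.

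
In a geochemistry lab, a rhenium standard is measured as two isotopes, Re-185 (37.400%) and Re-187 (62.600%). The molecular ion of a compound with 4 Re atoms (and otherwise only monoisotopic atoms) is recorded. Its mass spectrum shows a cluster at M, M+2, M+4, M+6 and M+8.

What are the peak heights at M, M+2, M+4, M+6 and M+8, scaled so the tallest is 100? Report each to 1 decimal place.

5.3 : 35.7 : 89.6 : 100.0 : 41.8

Expanding (0.37400 + 0.62600)^4:
P(M) = 0.37400^4 = 0.019565
P(M+2) = 4 × 0.37400^3 × 0.62600^1 = 0.130993
P(M+4) = 6 × 0.37400^2 × 0.62600^2 = 0.328884
P(M+6) = 4 × 0.37400^1 × 0.62600^3 = 0.366990
P(M+8) = 0.62600^4 = 0.153567
The M+6 peak is largest (0.366990); scaling to 100 gives 5.3 : 35.7 : 89.6 : 100.0 : 41.8.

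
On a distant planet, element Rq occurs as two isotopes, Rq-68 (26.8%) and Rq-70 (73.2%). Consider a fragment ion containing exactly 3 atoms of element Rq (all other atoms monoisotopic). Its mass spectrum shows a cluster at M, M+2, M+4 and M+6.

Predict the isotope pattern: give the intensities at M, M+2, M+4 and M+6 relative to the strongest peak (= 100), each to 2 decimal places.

The 3 Rq atoms are independent, so intensities follow the terms of (0.268 + 0.732)^3.
P(M) = 0.268^3 = 0.019249
P(M+2) = 3 × 0.268^2 × 0.732^1 = 0.157726
P(M+4) = 3 × 0.268^1 × 0.732^2 = 0.430802
P(M+6) = 0.732^3 = 0.392223
The M+4 peak is largest (0.430802); scaling to 100 gives 4.47 : 36.61 : 100.00 : 91.04.

4.47 : 36.61 : 100.00 : 91.04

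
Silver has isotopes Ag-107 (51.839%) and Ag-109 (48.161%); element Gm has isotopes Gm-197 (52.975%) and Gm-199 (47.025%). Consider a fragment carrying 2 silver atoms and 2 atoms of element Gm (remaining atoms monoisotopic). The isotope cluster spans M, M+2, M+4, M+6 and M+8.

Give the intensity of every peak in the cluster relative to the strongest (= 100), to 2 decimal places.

20.20 : 73.40 : 100.00 : 60.54 : 13.74

Silver pattern (n=2): 0.26872819 : 0.49932362 : 0.23194819
Element Gm pattern (n=2): 0.28063506 : 0.49822987 : 0.22113506
Convolve the two distributions (both contribute in 2-u steps):
  M: 0.26872819×0.28063506 = 0.075415
  M+2: 0.26872819×0.49822987 + 0.49932362×0.28063506 = 0.274016
  M+4: 0.26872819×0.22113506 + 0.49932362×0.49822987 + 0.23194819×0.28063506 = 0.373296
  M+6: 0.49932362×0.22113506 + 0.23194819×0.49822987 = 0.225981
  M+8: 0.23194819×0.22113506 = 0.051292
Scale to base peak (0.373296) = 100: 20.20 : 73.40 : 100.00 : 60.54 : 13.74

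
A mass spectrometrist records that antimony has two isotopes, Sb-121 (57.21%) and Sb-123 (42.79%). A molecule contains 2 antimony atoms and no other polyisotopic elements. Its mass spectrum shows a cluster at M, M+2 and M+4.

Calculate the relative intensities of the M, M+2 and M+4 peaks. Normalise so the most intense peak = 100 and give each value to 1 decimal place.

The 2 Sb atoms are independent, so intensities follow the terms of (0.5721 + 0.4279)^2.
P(M) = 0.5721^2 = 0.327298
P(M+2) = 2 × 0.5721^1 × 0.4279^1 = 0.489603
P(M+4) = 0.4279^2 = 0.183098
The M+2 peak is largest (0.489603); scaling to 100 gives 66.8 : 100.0 : 37.4.

66.8 : 100.0 : 37.4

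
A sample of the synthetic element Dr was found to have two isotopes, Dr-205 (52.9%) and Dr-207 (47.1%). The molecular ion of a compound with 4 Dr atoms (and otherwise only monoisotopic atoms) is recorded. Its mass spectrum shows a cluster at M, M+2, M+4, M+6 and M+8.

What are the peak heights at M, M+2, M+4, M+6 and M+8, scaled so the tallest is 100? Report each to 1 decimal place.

21.0 : 74.9 : 100.0 : 59.4 : 13.2

The 4 Dr atoms are independent, so intensities follow the terms of (0.529 + 0.471)^4.
P(M) = 0.529^4 = 0.078311
P(M+2) = 4 × 0.529^3 × 0.471^1 = 0.278900
P(M+4) = 6 × 0.529^2 × 0.471^2 = 0.372481
P(M+6) = 4 × 0.529^1 × 0.471^3 = 0.221095
P(M+8) = 0.471^4 = 0.049213
The M+4 peak is largest (0.372481); scaling to 100 gives 21.0 : 74.9 : 100.0 : 59.4 : 13.2.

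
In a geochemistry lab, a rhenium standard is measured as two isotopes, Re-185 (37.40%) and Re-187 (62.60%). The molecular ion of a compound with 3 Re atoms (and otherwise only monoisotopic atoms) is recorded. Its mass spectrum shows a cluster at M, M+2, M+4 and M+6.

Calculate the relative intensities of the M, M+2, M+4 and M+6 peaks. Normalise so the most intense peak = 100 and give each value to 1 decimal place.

11.9 : 59.7 : 100.0 : 55.8

Each Re atom is independently Re-185 (p = 0.3740) or Re-187 (q = 0.6260); the cluster is the binomial expansion (p + q)^3.
P(M) = 0.3740^3 = 0.052314
P(M+2) = 3 × 0.3740^2 × 0.6260^1 = 0.262687
P(M+4) = 3 × 0.3740^1 × 0.6260^2 = 0.439685
P(M+6) = 0.6260^3 = 0.245314
The M+4 peak is largest (0.439685); scaling to 100 gives 11.9 : 59.7 : 100.0 : 55.8.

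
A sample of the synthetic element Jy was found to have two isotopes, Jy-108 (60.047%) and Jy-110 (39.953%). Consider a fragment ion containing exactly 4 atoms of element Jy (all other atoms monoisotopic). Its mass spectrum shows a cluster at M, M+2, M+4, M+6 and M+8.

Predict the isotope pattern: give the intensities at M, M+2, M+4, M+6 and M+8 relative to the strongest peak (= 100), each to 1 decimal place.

37.6 : 100.0 : 99.8 : 44.3 : 7.4

The 4 Jy atoms are independent, so intensities follow the terms of (0.60047 + 0.39953)^4.
P(M) = 0.60047^4 = 0.130007
P(M+2) = 4 × 0.60047^3 × 0.39953^1 = 0.346006
P(M+4) = 6 × 0.60047^2 × 0.39953^2 = 0.345329
P(M+6) = 4 × 0.60047^1 × 0.39953^3 = 0.153179
P(M+8) = 0.39953^4 = 0.025480
The M+2 peak is largest (0.346006); scaling to 100 gives 37.6 : 100.0 : 99.8 : 44.3 : 7.4.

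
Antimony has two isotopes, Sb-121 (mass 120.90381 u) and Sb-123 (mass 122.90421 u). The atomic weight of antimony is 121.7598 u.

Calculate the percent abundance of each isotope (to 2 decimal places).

Sb-121: 57.21%, Sb-123: 42.79%

Let x be the fractional abundance of Sb-121; then Sb-123 has abundance 1 − x.
120.90381·x + 122.90421·(1 − x) = 121.7598
(120.90381 − 122.90421)·x = 121.7598 − 122.90421
x = -1.14441 / -2.00040 = 0.57209 → 57.21% Sb-121, 42.79% Sb-123.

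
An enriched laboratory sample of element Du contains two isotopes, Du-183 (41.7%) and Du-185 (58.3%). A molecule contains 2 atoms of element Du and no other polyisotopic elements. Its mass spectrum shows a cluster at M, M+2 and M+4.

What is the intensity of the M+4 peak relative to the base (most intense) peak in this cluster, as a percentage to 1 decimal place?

(0.417 + 0.583)^2 gives M 0.1739, M+2 0.4862, M+4 0.3399; the largest is M+2.
P(M+2) = C(2,1) × 0.417^1 × 0.583^1 = 2 × 0.4170 × 0.5830 = 0.486222 (base)
P(M+4) = C(2,2) × 0.417^0 × 0.583^2 = 1 × 1.0000 × 0.339889 = 0.339889
Relative intensity = 0.339889 / 0.486222 × 100 = 69.9

69.9%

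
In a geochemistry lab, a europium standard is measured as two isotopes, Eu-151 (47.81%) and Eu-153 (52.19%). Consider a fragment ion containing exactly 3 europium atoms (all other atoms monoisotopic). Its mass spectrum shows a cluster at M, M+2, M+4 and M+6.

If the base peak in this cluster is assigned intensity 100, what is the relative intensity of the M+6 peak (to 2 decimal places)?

36.39

Binomial terms of (0.4781 + 0.5219)^3: M 0.1093, M+2 0.3579, M+4 0.3907, M+6 0.1422 → M+4 is the base peak.
P(M+4) = C(3,2) × 0.4781^1 × 0.5219^2 = 3 × 0.4781 × 0.27237961 = 0.390674 (base)
P(M+6) = C(3,3) × 0.4781^0 × 0.5219^3 = 1 × 1.0000 × 0.14215492 = 0.142155
Relative intensity = 0.142155 / 0.390674 × 100 = 36.39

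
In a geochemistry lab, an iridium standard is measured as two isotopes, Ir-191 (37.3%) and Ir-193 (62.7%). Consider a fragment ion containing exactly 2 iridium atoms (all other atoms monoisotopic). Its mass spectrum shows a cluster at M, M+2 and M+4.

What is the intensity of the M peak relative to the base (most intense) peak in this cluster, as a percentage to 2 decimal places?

29.74%

Term probabilities: M 0.1391, M+2 0.4677, M+4 0.3931. Base peak = M+2.
P(M+2) = C(2,1) × 0.373^1 × 0.627^1 = 2 × 0.3730 × 0.6270 = 0.467742 (base)
P(M) = C(2,0) × 0.373^2 × 0.627^0 = 1 × 0.139129 × 1.0000 = 0.139129
Relative intensity = 0.139129 / 0.467742 × 100 = 29.74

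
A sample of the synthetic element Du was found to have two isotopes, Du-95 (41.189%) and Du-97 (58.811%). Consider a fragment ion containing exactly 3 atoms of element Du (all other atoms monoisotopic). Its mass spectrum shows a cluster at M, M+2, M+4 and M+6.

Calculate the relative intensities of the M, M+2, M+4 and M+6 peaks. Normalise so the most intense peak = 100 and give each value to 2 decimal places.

16.35 : 70.04 : 100.00 : 47.59

Each Du atom is independently Du-95 (p = 0.41189) or Du-97 (q = 0.58811); the cluster is the binomial expansion (p + q)^3.
P(M) = 0.41189^3 = 0.069879
P(M+2) = 3 × 0.41189^2 × 0.58811^1 = 0.299325
P(M+4) = 3 × 0.41189^1 × 0.58811^2 = 0.427385
P(M+6) = 0.58811^3 = 0.203412
The M+4 peak is largest (0.427385); scaling to 100 gives 16.35 : 70.04 : 100.00 : 47.59.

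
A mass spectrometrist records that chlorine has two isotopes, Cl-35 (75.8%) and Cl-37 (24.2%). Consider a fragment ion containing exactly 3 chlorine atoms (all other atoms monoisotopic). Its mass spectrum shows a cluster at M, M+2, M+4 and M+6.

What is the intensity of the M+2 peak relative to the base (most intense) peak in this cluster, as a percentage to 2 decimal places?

(0.758 + 0.242)^3 gives M 0.4355, M+2 0.4171, M+4 0.1332, M+6 0.0142; the largest is M.
P(M) = C(3,0) × 0.758^3 × 0.242^0 = 1 × 0.43551951 × 1.0000 = 0.435520 (base)
P(M+2) = C(3,1) × 0.758^2 × 0.242^1 = 3 × 0.574564 × 0.2420 = 0.417133
Relative intensity = 0.417133 / 0.435520 × 100 = 95.78

95.78%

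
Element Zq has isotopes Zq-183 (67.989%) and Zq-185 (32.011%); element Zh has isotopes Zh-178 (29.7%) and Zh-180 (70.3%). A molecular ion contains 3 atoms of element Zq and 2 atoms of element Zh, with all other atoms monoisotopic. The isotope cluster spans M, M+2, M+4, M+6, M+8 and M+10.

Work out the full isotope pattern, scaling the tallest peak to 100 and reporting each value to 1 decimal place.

7.7 : 47.4 : 100.0 : 86.2 : 32.6 : 4.5

Element Zq pattern (n=3): 0.31427943 : 0.44391294 : 0.20900583 : 0.0328018
Element Zh pattern (n=2): 0.088209 : 0.417582 : 0.494209
Convolve the two distributions (both contribute in 2-u steps):
  M: 0.31427943×0.088209 = 0.027722
  M+2: 0.31427943×0.417582 + 0.44391294×0.088209 = 0.170395
  M+4: 0.31427943×0.494209 + 0.44391294×0.417582 + 0.20900583×0.088209 = 0.359126
  M+6: 0.44391294×0.494209 + 0.20900583×0.417582 + 0.0328018×0.088209 = 0.309556
  M+8: 0.20900583×0.494209 + 0.0328018×0.417582 = 0.116990
  M+10: 0.0328018×0.494209 = 0.016211
Scale to base peak (0.359126) = 100: 7.7 : 47.4 : 100.0 : 86.2 : 32.6 : 4.5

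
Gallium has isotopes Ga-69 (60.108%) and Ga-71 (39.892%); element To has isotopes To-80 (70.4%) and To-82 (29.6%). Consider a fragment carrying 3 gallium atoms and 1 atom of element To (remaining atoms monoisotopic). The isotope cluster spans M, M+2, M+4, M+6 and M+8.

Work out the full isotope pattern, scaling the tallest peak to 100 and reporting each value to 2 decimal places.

Gallium pattern (n=3): 0.2171685 : 0.432386 : 0.2869625 : 0.063483
Element To pattern (n=1): 0.7040 : 0.2960
Convolve the two distributions (both contribute in 2-u steps):
  M: 0.2171685×0.7040 = 0.152887
  M+2: 0.2171685×0.2960 + 0.432386×0.7040 = 0.368682
  M+4: 0.432386×0.2960 + 0.2869625×0.7040 = 0.330008
  M+6: 0.2869625×0.2960 + 0.063483×0.7040 = 0.129633
  M+8: 0.063483×0.2960 = 0.018791
Scale to base peak (0.368682) = 100: 41.47 : 100.00 : 89.51 : 35.16 : 5.10

41.47 : 100.00 : 89.51 : 35.16 : 5.10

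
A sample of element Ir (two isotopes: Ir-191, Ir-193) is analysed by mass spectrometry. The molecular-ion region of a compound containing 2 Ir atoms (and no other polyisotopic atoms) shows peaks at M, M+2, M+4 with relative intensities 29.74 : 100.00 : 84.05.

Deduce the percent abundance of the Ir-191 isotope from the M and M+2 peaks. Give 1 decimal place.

37.3%

Let p = fractional abundance of Ir-191. I(M+2)/I(M) = [C(2,1)·p^1·(1−p)] / p^2 = 2·(1−p)/p = 100.00/29.74 = 3.3625
(1−p)/p = 3.3625/2 = 1.6812  ⇒  p = 1/(1 + 1.6812) = 0.3730
Ir-191: 37.3%, Ir-193: 62.7%.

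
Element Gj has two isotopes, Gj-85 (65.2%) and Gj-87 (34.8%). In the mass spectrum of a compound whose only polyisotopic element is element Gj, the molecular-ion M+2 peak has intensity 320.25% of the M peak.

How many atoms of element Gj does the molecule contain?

For n independent Gj atoms, I(M+2)/I(M) = n · (abundance Gj-87) / (abundance Gj-85) = n · 0.348/0.652.
n = 3.2025 × 0.652/0.348 = 6.00 ≈ 6

6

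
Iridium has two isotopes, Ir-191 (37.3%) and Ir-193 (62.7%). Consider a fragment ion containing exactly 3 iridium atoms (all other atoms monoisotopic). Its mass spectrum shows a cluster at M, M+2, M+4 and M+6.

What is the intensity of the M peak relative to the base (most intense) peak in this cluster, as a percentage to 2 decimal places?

11.80%

Binomial terms of (0.373 + 0.627)^3: M 0.0519, M+2 0.2617, M+4 0.4399, M+6 0.2465 → M+4 is the base peak.
P(M+4) = C(3,2) × 0.373^1 × 0.627^2 = 3 × 0.3730 × 0.393129 = 0.439911 (base)
P(M) = C(3,0) × 0.373^3 × 0.627^0 = 1 × 0.05189512 × 1.0000 = 0.051895
Relative intensity = 0.051895 / 0.439911 × 100 = 11.80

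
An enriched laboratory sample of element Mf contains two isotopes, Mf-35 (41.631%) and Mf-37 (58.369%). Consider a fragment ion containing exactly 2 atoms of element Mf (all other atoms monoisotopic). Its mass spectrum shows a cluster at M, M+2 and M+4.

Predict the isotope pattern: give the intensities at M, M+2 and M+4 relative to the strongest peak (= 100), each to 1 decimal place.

Each Mf atom is independently Mf-35 (p = 0.41631) or Mf-37 (q = 0.58369); the cluster is the binomial expansion (p + q)^2.
P(M) = 0.41631^2 = 0.173314
P(M+2) = 2 × 0.41631^1 × 0.58369^1 = 0.485992
P(M+4) = 0.58369^2 = 0.340694
The M+2 peak is largest (0.485992); scaling to 100 gives 35.7 : 100.0 : 70.1.

35.7 : 100.0 : 70.1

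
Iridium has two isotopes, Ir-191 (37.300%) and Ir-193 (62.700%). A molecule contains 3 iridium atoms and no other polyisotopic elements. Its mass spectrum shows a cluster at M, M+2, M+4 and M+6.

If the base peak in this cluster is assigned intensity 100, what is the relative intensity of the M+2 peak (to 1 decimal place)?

Term probabilities: M 0.0519, M+2 0.2617, M+4 0.4399, M+6 0.2465. Base peak = M+4.
P(M+4) = C(3,2) × 0.37300^1 × 0.62700^2 = 3 × 0.3730 × 0.393129 = 0.439911 (base)
P(M+2) = C(3,1) × 0.37300^2 × 0.62700^1 = 3 × 0.139129 × 0.6270 = 0.261702
Relative intensity = 0.261702 / 0.439911 × 100 = 59.5

59.5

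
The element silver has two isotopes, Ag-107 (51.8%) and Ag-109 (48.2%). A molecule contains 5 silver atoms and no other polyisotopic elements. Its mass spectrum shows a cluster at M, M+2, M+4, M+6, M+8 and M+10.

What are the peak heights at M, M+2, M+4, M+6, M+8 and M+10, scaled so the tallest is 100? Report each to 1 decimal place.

11.5 : 53.7 : 100.0 : 93.1 : 43.3 : 8.1

Each Ag atom is independently Ag-107 (p = 0.518) or Ag-109 (q = 0.482); the cluster is the binomial expansion (p + q)^5.
P(M) = 0.518^5 = 0.037295
P(M+2) = 5 × 0.518^4 × 0.482^1 = 0.173515
P(M+4) = 10 × 0.518^3 × 0.482^2 = 0.322911
P(M+6) = 10 × 0.518^2 × 0.482^3 = 0.300470
P(M+8) = 5 × 0.518^1 × 0.482^4 = 0.139794
P(M+10) = 0.482^5 = 0.026016
The M+4 peak is largest (0.322911); scaling to 100 gives 11.5 : 53.7 : 100.0 : 93.1 : 43.3 : 8.1.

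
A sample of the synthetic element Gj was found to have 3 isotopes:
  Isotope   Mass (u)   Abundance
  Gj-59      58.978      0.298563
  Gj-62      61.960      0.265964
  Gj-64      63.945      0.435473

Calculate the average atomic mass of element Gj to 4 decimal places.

Ar = Σ fᵢ·mᵢ = 0.298563 × 58.978 + 0.265964 × 61.960 + 0.435473 × 63.945
= 17.60865 + 16.47913 + 27.84632 = 61.93410 u

61.9341 u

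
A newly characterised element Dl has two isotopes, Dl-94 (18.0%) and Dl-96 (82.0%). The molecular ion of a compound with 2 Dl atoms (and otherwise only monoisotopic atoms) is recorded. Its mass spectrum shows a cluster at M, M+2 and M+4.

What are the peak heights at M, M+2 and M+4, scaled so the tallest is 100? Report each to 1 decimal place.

Each Dl atom is independently Dl-94 (p = 0.180) or Dl-96 (q = 0.820); the cluster is the binomial expansion (p + q)^2.
P(M) = 0.180^2 = 0.032400
P(M+2) = 2 × 0.180^1 × 0.820^1 = 0.295200
P(M+4) = 0.820^2 = 0.672400
The M+4 peak is largest (0.672400); scaling to 100 gives 4.8 : 43.9 : 100.0.

4.8 : 43.9 : 100.0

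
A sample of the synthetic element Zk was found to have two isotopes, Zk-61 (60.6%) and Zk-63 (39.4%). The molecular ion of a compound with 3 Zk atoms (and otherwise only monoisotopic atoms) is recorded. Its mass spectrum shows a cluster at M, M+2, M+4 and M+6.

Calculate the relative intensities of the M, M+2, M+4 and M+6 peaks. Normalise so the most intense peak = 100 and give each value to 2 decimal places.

51.27 : 100.00 : 65.02 : 14.09

Expanding (0.606 + 0.394)^3:
P(M) = 0.606^3 = 0.222545
P(M+2) = 3 × 0.606^2 × 0.394^1 = 0.434073
P(M+4) = 3 × 0.606^1 × 0.394^2 = 0.282219
P(M+6) = 0.394^3 = 0.061163
The M+2 peak is largest (0.434073); scaling to 100 gives 51.27 : 100.00 : 65.02 : 14.09.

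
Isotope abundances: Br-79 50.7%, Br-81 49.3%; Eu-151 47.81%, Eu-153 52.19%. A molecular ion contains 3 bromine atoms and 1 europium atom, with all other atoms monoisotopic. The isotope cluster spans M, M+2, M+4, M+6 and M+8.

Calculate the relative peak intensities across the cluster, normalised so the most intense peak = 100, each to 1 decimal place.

Bromine pattern (n=3): 0.13032384 : 0.38017547 : 0.36967753 : 0.11982316
Europium pattern (n=1): 0.4781 : 0.5219
Convolve the two distributions (both contribute in 2-u steps):
  M: 0.13032384×0.4781 = 0.062308
  M+2: 0.13032384×0.5219 + 0.38017547×0.4781 = 0.249778
  M+4: 0.38017547×0.5219 + 0.36967753×0.4781 = 0.375156
  M+6: 0.36967753×0.5219 + 0.11982316×0.4781 = 0.250222
  M+8: 0.11982316×0.5219 = 0.062536
Scale to base peak (0.375156) = 100: 16.6 : 66.6 : 100.0 : 66.7 : 16.7

16.6 : 66.6 : 100.0 : 66.7 : 16.7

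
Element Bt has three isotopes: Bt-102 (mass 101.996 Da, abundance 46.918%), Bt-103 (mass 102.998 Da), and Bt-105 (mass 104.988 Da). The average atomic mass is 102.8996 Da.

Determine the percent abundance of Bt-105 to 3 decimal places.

18.679%

Let x and y be the fractions of Bt-103 and Bt-105. Then x + y = 1 − 0.46918 = 0.53082 and 102.998x + 104.988y = 102.8996 − 0.46918×101.996 = 55.04511672.
Substituting: 102.998x + 104.988(0.53082 − x) = 55.04511672
(102.998 − 104.988)x = -0.68461344  ⇒  x = 0.34403, y = 0.18679
Bt-103: 34.403%, Bt-105: 18.679%.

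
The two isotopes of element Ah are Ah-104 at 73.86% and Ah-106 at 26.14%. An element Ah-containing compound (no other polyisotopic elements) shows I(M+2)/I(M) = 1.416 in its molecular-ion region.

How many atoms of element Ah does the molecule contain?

For n independent Ah atoms, I(M+2)/I(M) = n · (abundance Ah-106) / (abundance Ah-104) = n · 0.2614/0.7386.
n = 1.416 × 0.7386/0.2614 = 4.00 ≈ 4

4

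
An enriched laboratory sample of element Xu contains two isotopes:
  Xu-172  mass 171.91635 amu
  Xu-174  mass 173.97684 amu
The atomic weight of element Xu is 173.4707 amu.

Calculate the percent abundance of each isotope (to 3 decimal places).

With x = fraction of Xu-172 (so Xu-174 is 1 − x):
171.91635·x + 173.97684·(1 − x) = 173.4707
(171.91635 − 173.97684)·x = 173.4707 − 173.97684
x = -0.50614 / -2.06049 = 0.24564 → 24.564% Xu-172, 75.436% Xu-174.

Xu-172: 24.564%, Xu-174: 75.436%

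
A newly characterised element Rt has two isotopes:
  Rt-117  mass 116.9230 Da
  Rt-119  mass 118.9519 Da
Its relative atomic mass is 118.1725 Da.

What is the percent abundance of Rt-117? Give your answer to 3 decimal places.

38.415%

With x = fraction of Rt-117 (so Rt-119 is 1 − x):
116.9230·x + 118.9519·(1 − x) = 118.1725
(116.9230 − 118.9519)·x = 118.1725 − 118.9519
x = -0.7794 / -2.0289 = 0.38415 → 38.415% Rt-117, 61.585% Rt-119.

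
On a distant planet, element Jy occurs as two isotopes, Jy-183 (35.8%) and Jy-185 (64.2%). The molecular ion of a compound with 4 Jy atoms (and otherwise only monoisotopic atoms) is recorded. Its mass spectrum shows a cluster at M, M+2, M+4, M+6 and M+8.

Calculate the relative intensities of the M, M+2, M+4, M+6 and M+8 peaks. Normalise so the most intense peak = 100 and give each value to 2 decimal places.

The 4 Jy atoms are independent, so intensities follow the terms of (0.358 + 0.642)^4.
P(M) = 0.358^4 = 0.016426
P(M+2) = 4 × 0.358^3 × 0.642^1 = 0.117827
P(M+4) = 6 × 0.358^2 × 0.642^2 = 0.316948
P(M+6) = 4 × 0.358^1 × 0.642^3 = 0.378921
P(M+8) = 0.642^4 = 0.169879
The M+6 peak is largest (0.378921); scaling to 100 gives 4.33 : 31.10 : 83.64 : 100.00 : 44.83.

4.33 : 31.10 : 83.64 : 100.00 : 44.83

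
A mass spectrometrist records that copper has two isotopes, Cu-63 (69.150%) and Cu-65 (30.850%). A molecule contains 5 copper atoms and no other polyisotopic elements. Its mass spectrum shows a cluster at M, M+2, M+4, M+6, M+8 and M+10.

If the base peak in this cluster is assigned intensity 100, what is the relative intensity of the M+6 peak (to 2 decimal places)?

(0.69150 + 0.30850)^5 gives M 0.1581, M+2 0.3527, M+4 0.3147, M+6 0.1404, M+8 0.0313, M+10 0.0028; the largest is M+2.
P(M+2) = C(5,1) × 0.69150^4 × 0.30850^1 = 5 × 0.2286487 × 0.3085 = 0.352691 (base)
P(M+6) = C(5,3) × 0.69150^2 × 0.30850^3 = 10 × 0.47817225 × 0.02936064 = 0.140394
Relative intensity = 0.140394 / 0.352691 × 100 = 39.81

39.81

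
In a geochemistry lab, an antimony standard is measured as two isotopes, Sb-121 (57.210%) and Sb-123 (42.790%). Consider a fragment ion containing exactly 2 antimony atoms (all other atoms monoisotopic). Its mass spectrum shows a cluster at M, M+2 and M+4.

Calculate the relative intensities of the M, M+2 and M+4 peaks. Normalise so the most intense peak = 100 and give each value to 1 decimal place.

66.8 : 100.0 : 37.4

The 2 Sb atoms are independent, so intensities follow the terms of (0.57210 + 0.42790)^2.
P(M) = 0.57210^2 = 0.327298
P(M+2) = 2 × 0.57210^1 × 0.42790^1 = 0.489603
P(M+4) = 0.42790^2 = 0.183098
The M+2 peak is largest (0.489603); scaling to 100 gives 66.8 : 100.0 : 37.4.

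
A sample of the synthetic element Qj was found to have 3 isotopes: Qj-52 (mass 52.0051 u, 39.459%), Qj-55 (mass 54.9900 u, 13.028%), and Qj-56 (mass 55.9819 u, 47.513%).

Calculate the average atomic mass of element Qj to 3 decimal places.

54.283 u

The abundance-weighted mean is 0.39459 × 52.0051 + 0.13028 × 54.9900 + 0.47513 × 55.9819
= 20.52069 + 7.16410 + 26.59868 = 54.28347 u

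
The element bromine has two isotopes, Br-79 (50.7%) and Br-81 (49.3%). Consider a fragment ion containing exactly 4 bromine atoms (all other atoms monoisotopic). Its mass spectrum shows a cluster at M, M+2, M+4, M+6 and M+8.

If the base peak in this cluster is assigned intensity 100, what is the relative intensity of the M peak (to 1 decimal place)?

Term probabilities: M 0.0661, M+2 0.2570, M+4 0.3749, M+6 0.2430, M+8 0.0591. Base peak = M+4.
P(M+4) = C(4,2) × 0.507^2 × 0.493^2 = 6 × 0.257049 × 0.243049 = 0.374853 (base)
P(M) = C(4,0) × 0.507^4 × 0.493^0 = 1 × 0.06607419 × 1.0000 = 0.066074
Relative intensity = 0.066074 / 0.374853 × 100 = 17.6

17.6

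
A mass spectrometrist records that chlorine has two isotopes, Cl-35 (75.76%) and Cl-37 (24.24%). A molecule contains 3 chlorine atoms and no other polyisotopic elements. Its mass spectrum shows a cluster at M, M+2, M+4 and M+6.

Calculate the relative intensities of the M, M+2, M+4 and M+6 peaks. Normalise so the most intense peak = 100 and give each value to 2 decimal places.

Expanding (0.7576 + 0.2424)^3:
P(M) = 0.7576^3 = 0.434830
P(M+2) = 3 × 0.7576^2 × 0.2424^1 = 0.417382
P(M+4) = 3 × 0.7576^1 × 0.2424^2 = 0.133545
P(M+6) = 0.2424^3 = 0.014243
The M peak is largest (0.434830); scaling to 100 gives 100.00 : 95.99 : 30.71 : 3.28.

100.00 : 95.99 : 30.71 : 3.28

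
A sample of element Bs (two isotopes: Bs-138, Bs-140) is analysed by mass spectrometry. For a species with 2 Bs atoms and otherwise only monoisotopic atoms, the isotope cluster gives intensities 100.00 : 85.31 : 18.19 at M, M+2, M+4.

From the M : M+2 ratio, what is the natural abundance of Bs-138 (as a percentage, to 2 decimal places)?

70.10%

If p is the fraction of Bs that is Bs-138, then I(M+2)/I(M) = [C(2,1)·p^1·(1−p)] / p^2 = 2·(1−p)/p = 85.31/100.00 = 0.8531
(1−p)/p = 0.8531/2 = 0.4265  ⇒  p = 1/(1 + 0.4265) = 0.7010
Bs-138: 70.10%, Bs-140: 29.90%.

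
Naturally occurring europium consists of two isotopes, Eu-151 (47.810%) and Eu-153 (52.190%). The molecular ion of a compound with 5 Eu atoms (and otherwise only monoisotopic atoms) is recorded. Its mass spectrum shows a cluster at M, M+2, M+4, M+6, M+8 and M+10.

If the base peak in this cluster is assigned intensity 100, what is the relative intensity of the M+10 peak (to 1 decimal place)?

Term probabilities: M 0.0250, M+2 0.1363, M+4 0.2977, M+6 0.3249, M+8 0.1774, M+10 0.0387. Base peak = M+6.
P(M+6) = C(5,3) × 0.47810^2 × 0.52190^3 = 10 × 0.22857961 × 0.14215492 = 0.324937 (base)
P(M+10) = C(5,5) × 0.47810^0 × 0.52190^5 = 1 × 1.0000 × 0.0387201 = 0.038720
Relative intensity = 0.038720 / 0.324937 × 100 = 11.9

11.9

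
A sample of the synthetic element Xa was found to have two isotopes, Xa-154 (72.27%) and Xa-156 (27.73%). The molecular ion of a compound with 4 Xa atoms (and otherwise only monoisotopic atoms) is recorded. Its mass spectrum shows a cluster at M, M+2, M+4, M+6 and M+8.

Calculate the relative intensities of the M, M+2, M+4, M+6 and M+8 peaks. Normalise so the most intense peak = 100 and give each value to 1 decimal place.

Each Xa atom is independently Xa-154 (p = 0.7227) or Xa-156 (q = 0.2773); the cluster is the binomial expansion (p + q)^4.
P(M) = 0.7227^4 = 0.272792
P(M+2) = 4 × 0.7227^3 × 0.2773^1 = 0.418682
P(M+4) = 6 × 0.7227^2 × 0.2773^2 = 0.240972
P(M+6) = 4 × 0.7227^1 × 0.2773^3 = 0.061641
P(M+8) = 0.2773^4 = 0.005913
The M+2 peak is largest (0.418682); scaling to 100 gives 65.2 : 100.0 : 57.6 : 14.7 : 1.4.

65.2 : 100.0 : 57.6 : 14.7 : 1.4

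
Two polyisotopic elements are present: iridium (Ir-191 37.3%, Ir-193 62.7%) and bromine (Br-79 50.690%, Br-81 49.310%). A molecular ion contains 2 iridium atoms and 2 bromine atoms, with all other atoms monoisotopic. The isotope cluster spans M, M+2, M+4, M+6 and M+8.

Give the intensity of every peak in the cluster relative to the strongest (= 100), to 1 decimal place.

Iridium pattern (n=2): 0.139129 : 0.467742 : 0.393129
Bromine pattern (n=2): 0.25694761 : 0.49990478 : 0.24314761
Convolve the two distributions (both contribute in 2-u steps):
  M: 0.139129×0.25694761 = 0.035749
  M+2: 0.139129×0.49990478 + 0.467742×0.25694761 = 0.189736
  M+4: 0.139129×0.24314761 + 0.467742×0.49990478 + 0.393129×0.25694761 = 0.368669
  M+6: 0.467742×0.24314761 + 0.393129×0.49990478 = 0.310257
  M+8: 0.393129×0.24314761 = 0.095588
Scale to base peak (0.368669) = 100: 9.7 : 51.5 : 100.0 : 84.2 : 25.9

9.7 : 51.5 : 100.0 : 84.2 : 25.9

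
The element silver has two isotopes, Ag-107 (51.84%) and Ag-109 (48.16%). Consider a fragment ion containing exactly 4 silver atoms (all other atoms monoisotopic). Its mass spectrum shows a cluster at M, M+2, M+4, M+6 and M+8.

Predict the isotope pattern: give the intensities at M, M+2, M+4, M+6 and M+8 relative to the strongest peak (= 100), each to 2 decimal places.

19.31 : 71.76 : 100.00 : 61.93 : 14.38

The 4 Ag atoms are independent, so intensities follow the terms of (0.5184 + 0.4816)^4.
P(M) = 0.5184^4 = 0.072220
P(M+2) = 4 × 0.5184^3 × 0.4816^1 = 0.268375
P(M+4) = 6 × 0.5184^2 × 0.4816^2 = 0.373985
P(M+6) = 4 × 0.5184^1 × 0.4816^3 = 0.231624
P(M+8) = 0.4816^4 = 0.053795
The M+4 peak is largest (0.373985); scaling to 100 gives 19.31 : 71.76 : 100.00 : 61.93 : 14.38.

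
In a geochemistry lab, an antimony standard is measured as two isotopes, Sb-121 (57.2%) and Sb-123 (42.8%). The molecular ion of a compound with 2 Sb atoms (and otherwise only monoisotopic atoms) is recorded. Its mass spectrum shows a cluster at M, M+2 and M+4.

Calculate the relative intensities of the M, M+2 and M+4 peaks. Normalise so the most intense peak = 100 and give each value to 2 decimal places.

66.82 : 100.00 : 37.41

Each Sb atom is independently Sb-121 (p = 0.572) or Sb-123 (q = 0.428); the cluster is the binomial expansion (p + q)^2.
P(M) = 0.572^2 = 0.327184
P(M+2) = 2 × 0.572^1 × 0.428^1 = 0.489632
P(M+4) = 0.428^2 = 0.183184
The M+2 peak is largest (0.489632); scaling to 100 gives 66.82 : 100.00 : 37.41.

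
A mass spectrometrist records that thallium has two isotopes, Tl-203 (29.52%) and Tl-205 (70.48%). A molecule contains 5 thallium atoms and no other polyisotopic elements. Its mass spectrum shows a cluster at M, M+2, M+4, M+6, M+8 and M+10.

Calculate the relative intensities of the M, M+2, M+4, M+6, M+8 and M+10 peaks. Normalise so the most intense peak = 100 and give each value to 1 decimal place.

The 5 Tl atoms are independent, so intensities follow the terms of (0.2952 + 0.7048)^5.
P(M) = 0.2952^5 = 0.002242
P(M+2) = 5 × 0.2952^4 × 0.7048^1 = 0.026761
P(M+4) = 10 × 0.2952^3 × 0.7048^2 = 0.127785
P(M+6) = 10 × 0.2952^2 × 0.7048^3 = 0.305092
P(M+8) = 5 × 0.2952^1 × 0.7048^4 = 0.364208
P(M+10) = 0.7048^5 = 0.173912
The M+8 peak is largest (0.364208); scaling to 100 gives 0.6 : 7.3 : 35.1 : 83.8 : 100.0 : 47.8.

0.6 : 7.3 : 35.1 : 83.8 : 100.0 : 47.8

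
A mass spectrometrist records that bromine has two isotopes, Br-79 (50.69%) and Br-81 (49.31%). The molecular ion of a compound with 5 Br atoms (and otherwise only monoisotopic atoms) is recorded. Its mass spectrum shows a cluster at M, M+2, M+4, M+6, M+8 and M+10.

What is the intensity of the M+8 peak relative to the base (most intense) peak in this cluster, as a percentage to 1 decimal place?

Term probabilities: M 0.0335, M+2 0.1628, M+4 0.3167, M+6 0.3081, M+8 0.1498, M+10 0.0292. Base peak = M+4.
P(M+4) = C(5,2) × 0.5069^3 × 0.4931^2 = 10 × 0.13024674 × 0.24314761 = 0.316692 (base)
P(M+8) = C(5,4) × 0.5069^1 × 0.4931^4 = 5 × 0.5069 × 0.05912076 = 0.149842
Relative intensity = 0.149842 / 0.316692 × 100 = 47.3

47.3%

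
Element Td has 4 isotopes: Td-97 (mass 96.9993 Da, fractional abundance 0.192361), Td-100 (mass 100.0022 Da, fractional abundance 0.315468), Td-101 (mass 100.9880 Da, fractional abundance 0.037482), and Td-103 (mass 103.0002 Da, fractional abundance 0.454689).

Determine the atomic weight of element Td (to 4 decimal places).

Average mass = Σ (abundance × isotope mass) = 0.192361 × 96.9993 + 0.315468 × 100.0022 + 0.037482 × 100.9880 + 0.454689 × 103.0002
= 18.65888 + 31.54749 + 3.78523 + 46.83306 = 100.82466 Da

100.8247 Da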